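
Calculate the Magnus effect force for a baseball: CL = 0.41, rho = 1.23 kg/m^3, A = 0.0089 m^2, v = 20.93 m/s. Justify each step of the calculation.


FM = 0.5 * CL * rho * A * v^2
FM = 0.5 * 0.41 * 1.23 * 0.0089 * 20.93^2
v^2 = 438.0649
FM = 0.5 * 0.41 * 1.23 * 0.0089 * 438.0649 = 0.9831 N

0.9831 N


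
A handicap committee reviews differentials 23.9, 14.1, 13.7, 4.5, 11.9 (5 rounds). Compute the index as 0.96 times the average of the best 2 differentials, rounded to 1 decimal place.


All differentials: 23.9, 14.1, 13.7, 4.5, 11.9
Sorted: 4.5, 11.9, 13.7, 14.1, 23.9
Best 2: 4.5, 11.9
Average of best = 16.4 / 2 = 8.2
Raw index = 8.2 * 0.96 = 7.872
Handicap index = round(7.872, 1) = 7.9

7.9


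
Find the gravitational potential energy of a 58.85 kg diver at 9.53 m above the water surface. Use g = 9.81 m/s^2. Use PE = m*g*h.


PE = m * g * h
PE = 58.85 * 9.81 * 9.53
PE = 577.3185 * 9.53 = 5501.8453 J

5501.8453 J


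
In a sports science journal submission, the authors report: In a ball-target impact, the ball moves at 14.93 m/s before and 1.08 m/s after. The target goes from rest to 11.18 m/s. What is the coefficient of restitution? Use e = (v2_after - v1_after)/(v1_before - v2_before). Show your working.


e = (v2_after - v1_after) / (v1_before - v2_before)
Numerator = 11.18 - 1.08 = 10.1
Denominator = 14.93 - 0 = 14.93
e = 10.1 / 14.93 = 0.6765

0.6765


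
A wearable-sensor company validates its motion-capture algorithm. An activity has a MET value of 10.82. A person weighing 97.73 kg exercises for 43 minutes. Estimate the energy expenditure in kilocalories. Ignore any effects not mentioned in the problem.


kcal = MET * mass * time_hr
Convert time: 43 min = 0.7167 hr
kcal = 10.82 * 97.73 * 0.7167
kcal = 757.831 kcal

757.831 kcal


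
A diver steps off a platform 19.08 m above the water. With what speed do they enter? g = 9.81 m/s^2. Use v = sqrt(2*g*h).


v = sqrt(2 * g * h)
v = sqrt(2 * 9.81 * 19.08)
v = sqrt(374.3496) = 19.3481 m/s

19.3481 m/s


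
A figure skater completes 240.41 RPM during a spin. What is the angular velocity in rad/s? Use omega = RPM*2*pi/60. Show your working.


omega = RPM * 2 * pi / 60
omega = 240.41 * 2 * 3.14159 / 60
omega = 1510.5406 / 60 = 25.1757 rad/s

25.1757 rad/s


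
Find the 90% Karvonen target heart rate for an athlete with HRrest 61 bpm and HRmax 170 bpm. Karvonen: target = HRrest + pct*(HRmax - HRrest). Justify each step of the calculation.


Target = HRrest + pct*(HRmax - HRrest)
Heart rate reserve = HRmax - HRrest = 170 - 61 = 109 bpm
Fraction = 90% = 0.9
Target = 61 + 0.9 * 109
Target = 61 + 98.1 = 159.1 bpm

159.1 bpm


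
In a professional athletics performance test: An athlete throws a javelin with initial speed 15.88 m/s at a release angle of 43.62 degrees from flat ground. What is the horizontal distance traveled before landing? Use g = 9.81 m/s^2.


R = v^2 * sin(2*theta) / g
Convert angle to radians: theta = 43.62 deg = 0.7613 rad
sin(2*theta) = sin(1.5226) = 0.9988
R = 15.88^2 * 0.9988 / 9.81
R = 252.1744 * 0.9988 / 9.81 = 25.676 m

25.676 m


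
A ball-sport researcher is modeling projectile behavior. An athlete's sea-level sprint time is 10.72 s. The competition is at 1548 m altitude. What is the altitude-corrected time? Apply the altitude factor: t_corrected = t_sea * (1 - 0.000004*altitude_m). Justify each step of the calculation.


Correction factor = 1 - 0.000004 * 1548 = 0.993808
t_corrected = t_sea * factor = 10.72 * 0.993808
t_corrected = 10.6536 s

10.6536 s


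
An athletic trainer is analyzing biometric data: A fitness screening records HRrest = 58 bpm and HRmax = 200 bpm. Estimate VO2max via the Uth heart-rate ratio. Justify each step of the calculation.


VO2max = 15.3 * HRmax / HRrest
VO2max = 15.3 * 200 / 58
VO2max = 3060 / 58 = 52.7586 mL/kg/min

52.7586 mL/kg/min


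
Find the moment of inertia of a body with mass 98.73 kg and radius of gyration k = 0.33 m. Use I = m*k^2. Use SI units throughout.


I = m * k^2
I = 98.73 * 0.33^2
I = 98.73 * 0.1089 = 10.7517 kg*m^2

10.7517 kg*m^2


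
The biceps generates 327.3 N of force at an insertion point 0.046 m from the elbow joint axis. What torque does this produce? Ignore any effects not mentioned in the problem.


tau = F * d
tau = 327.3 * 0.046
tau = 15.0558 N*m

15.0558 N*m


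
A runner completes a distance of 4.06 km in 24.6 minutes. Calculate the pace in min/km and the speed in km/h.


Pace = time / distance = 24.6 min / 4.06 km = 6.0591 min/km
Speed = distance / time_in_hours = 4.06 / 0.41 hr
Speed = 9.9024 km/h

6.0591 min/km, 9.9024 km/h


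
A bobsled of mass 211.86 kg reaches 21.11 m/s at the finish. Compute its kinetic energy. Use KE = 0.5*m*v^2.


KE = 0.5 * m * v^2
KE = 0.5 * 211.86 * 21.11^2
KE = 0.5 * 211.86 * 445.6321 = 47205.8084 J

47205.8084 J


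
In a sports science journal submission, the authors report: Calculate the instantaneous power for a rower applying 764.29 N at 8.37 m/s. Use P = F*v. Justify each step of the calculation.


P = F * v
P = 764.29 * 8.37
P = 6397.1073 W

6397.1073 W


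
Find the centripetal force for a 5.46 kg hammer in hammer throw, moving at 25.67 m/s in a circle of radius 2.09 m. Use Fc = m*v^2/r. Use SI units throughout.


Fc = m * v^2 / r
v^2 = 25.67^2 = 658.9489
Fc = 5.46 * 658.9489 / 2.09
Fc = 3597.861 / 2.09 = 1721.4646 N

1721.4646 N


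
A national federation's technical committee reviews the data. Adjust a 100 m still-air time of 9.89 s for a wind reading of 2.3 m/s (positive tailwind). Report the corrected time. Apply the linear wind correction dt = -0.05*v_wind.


dt = -0.05 * v_wind = -0.05 * 2.3 = -0.115 s
t_corrected = t_still + dt = 9.89 + (-0.115)
t_corrected = 9.775 s

9.775 s


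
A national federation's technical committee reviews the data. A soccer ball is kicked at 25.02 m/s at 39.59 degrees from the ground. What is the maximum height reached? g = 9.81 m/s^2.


H = (v*sin(theta))^2 / (2*g)
vy = v*sin(theta) = 25.02 * sin(39.59 deg) = 15.945 m/s
H = vy^2 / (2*g) = 254.2425 / (2*9.81)
H = 254.2425 / 19.62 = 12.9583 m

12.9583 m


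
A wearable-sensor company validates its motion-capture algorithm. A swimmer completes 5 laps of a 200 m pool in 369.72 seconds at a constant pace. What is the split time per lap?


Split time = total_time / n_laps = 369.72 / 5
Split time = 73.944 s per lap

73.944 s


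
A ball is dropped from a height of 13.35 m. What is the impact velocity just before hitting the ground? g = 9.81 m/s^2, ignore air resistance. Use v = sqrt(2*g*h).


v = sqrt(2 * g * h)
v = sqrt(2 * 9.81 * 13.35)
v = sqrt(261.927) = 16.1842 m/s

16.1842 m/s


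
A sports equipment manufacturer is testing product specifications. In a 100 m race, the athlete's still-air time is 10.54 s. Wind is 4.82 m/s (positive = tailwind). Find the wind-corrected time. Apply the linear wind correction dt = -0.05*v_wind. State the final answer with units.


dt = -0.05 * v_wind = -0.05 * 4.82 = -0.241 s
t_corrected = t_still + dt = 10.54 + (-0.241)
t_corrected = 10.299 s

10.299 s


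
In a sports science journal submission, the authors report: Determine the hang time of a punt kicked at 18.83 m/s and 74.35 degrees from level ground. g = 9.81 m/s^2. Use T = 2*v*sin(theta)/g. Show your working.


T = 2*v*sin(theta)/g
sin(theta) = sin(74.35 deg) = 0.9629
T = 2*18.83*0.9629 / 9.81
T = 36.2639 / 9.81 = 3.6966 s

3.6966 s


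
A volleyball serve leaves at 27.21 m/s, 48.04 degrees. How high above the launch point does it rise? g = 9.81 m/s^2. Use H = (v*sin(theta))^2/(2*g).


H = (v*sin(theta))^2 / (2*g)
vy = v*sin(theta) = 27.21 * sin(48.04 deg) = 20.2337 m/s
H = vy^2 / (2*g) = 409.4017 / (2*9.81)
H = 409.4017 / 19.62 = 20.8665 m

20.8665 m


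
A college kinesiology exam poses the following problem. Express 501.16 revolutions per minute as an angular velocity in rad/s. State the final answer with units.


omega = RPM * 2 * pi / 60
omega = 501.16 * 2 * 3.14159 / 60
omega = 3148.8811 / 60 = 52.4814 rad/s

52.4814 rad/s


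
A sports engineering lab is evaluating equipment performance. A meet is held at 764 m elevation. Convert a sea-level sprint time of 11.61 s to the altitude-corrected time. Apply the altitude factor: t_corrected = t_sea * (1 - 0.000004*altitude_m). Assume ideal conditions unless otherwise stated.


Correction factor = 1 - 0.000004 * 764 = 0.996944
t_corrected = t_sea * factor = 11.61 * 0.996944
t_corrected = 11.5745 s

11.5745 s


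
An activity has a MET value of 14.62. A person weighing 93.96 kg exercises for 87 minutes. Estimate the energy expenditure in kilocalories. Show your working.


kcal = MET * mass * time_hr
Convert time: 87 min = 1.45 hr
kcal = 14.62 * 93.96 * 1.45
kcal = 1991.858 kcal

1991.858 kcal


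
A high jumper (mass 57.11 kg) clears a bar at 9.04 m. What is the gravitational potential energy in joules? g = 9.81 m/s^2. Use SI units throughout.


PE = m * g * h
PE = 57.11 * 9.81 * 9.04
PE = 560.2491 * 9.04 = 5064.6519 J

5064.6519 J


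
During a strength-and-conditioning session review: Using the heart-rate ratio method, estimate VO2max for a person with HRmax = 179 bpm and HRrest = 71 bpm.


VO2max = 15.3 * HRmax / HRrest
VO2max = 15.3 * 179 / 71
VO2max = 2738.7 / 71 = 38.5732 mL/kg/min

38.5732 mL/kg/min


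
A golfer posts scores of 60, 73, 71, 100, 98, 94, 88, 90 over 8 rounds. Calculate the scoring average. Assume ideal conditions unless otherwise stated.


Average = sum / n
Sum = 674
Average = 674 / 8 = 84.25

84.25


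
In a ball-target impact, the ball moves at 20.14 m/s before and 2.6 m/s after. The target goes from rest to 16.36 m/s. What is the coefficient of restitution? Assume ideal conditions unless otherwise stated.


e = (v2_after - v1_after) / (v1_before - v2_before)
Numerator = 16.36 - 2.6 = 13.76
Denominator = 20.14 - 0 = 20.14
e = 13.76 / 20.14 = 0.6832

0.6832


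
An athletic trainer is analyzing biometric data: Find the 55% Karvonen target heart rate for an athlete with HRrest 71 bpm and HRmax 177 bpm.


Target = HRrest + pct*(HRmax - HRrest)
Heart rate reserve = HRmax - HRrest = 177 - 71 = 106 bpm
Fraction = 55% = 0.55
Target = 71 + 0.55 * 106
Target = 71 + 58.3 = 129.3 bpm

129.3 bpm


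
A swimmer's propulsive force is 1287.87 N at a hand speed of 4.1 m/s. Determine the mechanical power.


P = F * v
P = 1287.87 * 4.1
P = 5280.267 W

5280.267 W


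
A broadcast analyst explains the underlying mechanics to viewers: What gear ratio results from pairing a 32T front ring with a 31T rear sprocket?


GR = front_teeth / rear_teeth
GR = 32 / 31
GR = 1.0323

1.0323


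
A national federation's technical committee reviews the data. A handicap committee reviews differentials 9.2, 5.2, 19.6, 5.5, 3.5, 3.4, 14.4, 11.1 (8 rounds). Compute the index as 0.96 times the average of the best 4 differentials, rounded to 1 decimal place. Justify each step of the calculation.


All differentials: 9.2, 5.2, 19.6, 5.5, 3.5, 3.4, 14.4, 11.1
Sorted: 3.4, 3.5, 5.2, 5.5, 9.2, 11.1, 14.4, 19.6
Best 4: 3.4, 3.5, 5.2, 5.5
Average of best = 17.6 / 4 = 4.4
Raw index = 4.4 * 0.96 = 4.224
Handicap index = round(4.224, 1) = 4.2

4.2


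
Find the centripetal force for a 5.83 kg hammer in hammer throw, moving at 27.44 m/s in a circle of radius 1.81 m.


Fc = m * v^2 / r
v^2 = 27.44^2 = 752.9536
Fc = 5.83 * 752.9536 / 1.81
Fc = 4389.7195 / 1.81 = 2425.2594 N

2425.2594 N


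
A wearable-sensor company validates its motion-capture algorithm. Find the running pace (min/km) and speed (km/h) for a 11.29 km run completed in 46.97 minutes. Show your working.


Pace = time / distance = 46.97 min / 11.29 km = 4.1603 min/km
Speed = distance / time_in_hours = 11.29 / 0.7828 hr
Speed = 14.422 km/h

4.1603 min/km, 14.422 km/h


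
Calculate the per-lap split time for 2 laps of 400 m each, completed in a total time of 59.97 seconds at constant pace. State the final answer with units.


Split time = total_time / n_laps = 59.97 / 2
Split time = 29.985 s per lap

29.985 s


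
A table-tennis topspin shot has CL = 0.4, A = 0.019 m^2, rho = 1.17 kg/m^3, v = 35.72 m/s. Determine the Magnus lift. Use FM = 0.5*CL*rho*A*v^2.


FM = 0.5 * CL * rho * A * v^2
FM = 0.5 * 0.4 * 1.17 * 0.019 * 35.72^2
v^2 = 1275.9184
FM = 0.5 * 0.4 * 1.17 * 0.019 * 1275.9184 = 5.6727 N

5.6727 N


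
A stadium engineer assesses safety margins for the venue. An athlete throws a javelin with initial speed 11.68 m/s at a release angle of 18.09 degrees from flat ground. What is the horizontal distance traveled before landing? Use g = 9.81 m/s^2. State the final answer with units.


R = v^2 * sin(2*theta) / g
Convert angle to radians: theta = 18.09 deg = 0.3157 rad
sin(2*theta) = sin(0.6315) = 0.5903
R = 11.68^2 * 0.5903 / 9.81
R = 136.4224 * 0.5903 / 9.81 = 8.2093 m

8.2093 m


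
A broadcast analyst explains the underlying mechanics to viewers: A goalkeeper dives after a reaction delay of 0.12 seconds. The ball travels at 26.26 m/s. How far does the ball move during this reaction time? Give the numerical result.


d = v * t
d = 26.26 * 0.12
d = 3.1512 m

3.1512 m


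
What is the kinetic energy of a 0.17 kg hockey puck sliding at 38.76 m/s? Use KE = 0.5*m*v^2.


KE = 0.5 * m * v^2
KE = 0.5 * 0.17 * 38.76^2
KE = 0.5 * 0.17 * 1502.3376 = 127.6987 J

127.6987 J


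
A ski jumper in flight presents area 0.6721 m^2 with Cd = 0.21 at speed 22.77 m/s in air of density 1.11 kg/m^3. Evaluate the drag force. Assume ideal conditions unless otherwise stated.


Fd = 0.5 * Cd * rho * A * v^2
Fd = 0.5 * 0.21 * 1.11 * 0.6721 * 22.77^2
v^2 = 518.4729
Fd = 0.5 * 0.21 * 1.11 * 0.6721 * 518.4729 = 40.6137 N

40.6137 N


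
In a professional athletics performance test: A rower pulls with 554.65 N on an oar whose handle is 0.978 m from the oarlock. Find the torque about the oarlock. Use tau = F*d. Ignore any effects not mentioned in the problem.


tau = F * d
tau = 554.65 * 0.978
tau = 542.4477 N*m

542.4477 N*m


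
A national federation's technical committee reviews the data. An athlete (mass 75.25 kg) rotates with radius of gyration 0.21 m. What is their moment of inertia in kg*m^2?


I = m * k^2
I = 75.25 * 0.21^2
I = 75.25 * 0.0441 = 3.3185 kg*m^2

3.3185 kg*m^2


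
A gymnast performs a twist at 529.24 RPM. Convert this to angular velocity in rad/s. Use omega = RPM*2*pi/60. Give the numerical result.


omega = RPM * 2 * pi / 60
omega = 529.24 * 2 * 3.14159 / 60
omega = 3325.313 / 60 = 55.4219 rad/s

55.4219 rad/s


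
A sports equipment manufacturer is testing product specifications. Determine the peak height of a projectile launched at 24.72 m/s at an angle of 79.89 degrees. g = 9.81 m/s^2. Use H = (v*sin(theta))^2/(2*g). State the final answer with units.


H = (v*sin(theta))^2 / (2*g)
vy = v*sin(theta) = 24.72 * sin(79.89 deg) = 24.3362 m/s
H = vy^2 / (2*g) = 592.2488 / (2*9.81)
H = 592.2488 / 19.62 = 30.186 m

30.186 m


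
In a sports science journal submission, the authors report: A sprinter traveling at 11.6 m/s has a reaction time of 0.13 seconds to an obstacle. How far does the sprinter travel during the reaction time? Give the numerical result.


d = v * t
d = 11.6 * 0.13
d = 1.508 m

1.508 m


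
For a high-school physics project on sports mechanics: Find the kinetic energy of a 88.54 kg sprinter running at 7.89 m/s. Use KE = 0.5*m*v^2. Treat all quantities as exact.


KE = 0.5 * m * v^2
KE = 0.5 * 88.54 * 7.89^2
KE = 0.5 * 88.54 * 62.2521 = 2755.9005 J

2755.9005 J


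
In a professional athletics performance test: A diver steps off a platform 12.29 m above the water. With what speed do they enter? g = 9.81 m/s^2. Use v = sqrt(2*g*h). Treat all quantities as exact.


v = sqrt(2 * g * h)
v = sqrt(2 * 9.81 * 12.29)
v = sqrt(241.1298) = 15.5284 m/s

15.5284 m/s


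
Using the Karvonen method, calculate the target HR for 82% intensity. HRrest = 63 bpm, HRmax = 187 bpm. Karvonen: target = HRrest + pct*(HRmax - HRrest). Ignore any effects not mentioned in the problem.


Target = HRrest + pct*(HRmax - HRrest)
Heart rate reserve = HRmax - HRrest = 187 - 63 = 124 bpm
Fraction = 82% = 0.82
Target = 63 + 0.82 * 124
Target = 63 + 101.68 = 164.68 bpm

164.68 bpm


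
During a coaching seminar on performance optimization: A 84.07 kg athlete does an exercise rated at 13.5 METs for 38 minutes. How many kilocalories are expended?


kcal = MET * mass * time_hr
Convert time: 38 min = 0.6333 hr
kcal = 13.5 * 84.07 * 0.6333
kcal = 718.7985 kcal

718.7985 kcal


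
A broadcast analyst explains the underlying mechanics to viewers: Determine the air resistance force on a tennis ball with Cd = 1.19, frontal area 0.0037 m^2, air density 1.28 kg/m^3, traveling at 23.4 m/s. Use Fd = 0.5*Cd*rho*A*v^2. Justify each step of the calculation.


Fd = 0.5 * Cd * rho * A * v^2
Fd = 0.5 * 1.19 * 1.28 * 0.0037 * 23.4^2
v^2 = 547.56
Fd = 0.5 * 1.19 * 1.28 * 0.0037 * 547.56 = 1.543 N

1.543 N


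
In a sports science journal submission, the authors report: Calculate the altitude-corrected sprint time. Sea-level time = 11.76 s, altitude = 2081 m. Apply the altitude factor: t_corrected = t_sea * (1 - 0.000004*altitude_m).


Correction factor = 1 - 0.000004 * 2081 = 0.991676
t_corrected = t_sea * factor = 11.76 * 0.991676
t_corrected = 11.6621 s

11.6621 s


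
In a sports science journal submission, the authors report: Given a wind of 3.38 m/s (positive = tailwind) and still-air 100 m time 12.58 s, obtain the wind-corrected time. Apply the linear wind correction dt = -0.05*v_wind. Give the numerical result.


dt = -0.05 * v_wind = -0.05 * 3.38 = -0.169 s
t_corrected = t_still + dt = 12.58 + (-0.169)
t_corrected = 12.411 s

12.411 s


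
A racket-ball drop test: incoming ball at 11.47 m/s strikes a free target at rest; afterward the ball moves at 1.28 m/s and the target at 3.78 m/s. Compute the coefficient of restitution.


e = (v2_after - v1_after) / (v1_before - v2_before)
Numerator = 3.78 - 1.28 = 2.5
Denominator = 11.47 - 0 = 11.47
e = 2.5 / 11.47 = 0.218

0.218


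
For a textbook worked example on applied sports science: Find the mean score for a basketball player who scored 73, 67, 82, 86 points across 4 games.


Average = sum / n
Sum = 308
Average = 308 / 4 = 77

77


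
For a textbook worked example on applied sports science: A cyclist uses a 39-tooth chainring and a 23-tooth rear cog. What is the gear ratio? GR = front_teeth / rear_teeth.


GR = front_teeth / rear_teeth
GR = 39 / 23
GR = 1.6957

1.6957


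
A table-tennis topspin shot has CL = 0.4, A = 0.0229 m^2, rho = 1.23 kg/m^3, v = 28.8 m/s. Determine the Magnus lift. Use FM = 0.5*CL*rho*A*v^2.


FM = 0.5 * CL * rho * A * v^2
FM = 0.5 * 0.4 * 1.23 * 0.0229 * 28.8^2
v^2 = 829.44
FM = 0.5 * 0.4 * 1.23 * 0.0229 * 829.44 = 4.6726 N

4.6726 N


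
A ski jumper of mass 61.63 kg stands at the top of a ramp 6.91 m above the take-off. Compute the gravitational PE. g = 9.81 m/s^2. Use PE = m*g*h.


PE = m * g * h
PE = 61.63 * 9.81 * 6.91
PE = 604.5903 * 6.91 = 4177.719 J

4177.719 J


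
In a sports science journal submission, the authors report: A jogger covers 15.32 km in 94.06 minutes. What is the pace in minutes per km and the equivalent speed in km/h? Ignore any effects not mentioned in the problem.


Pace = time / distance = 94.06 min / 15.32 km = 6.1397 min/km
Speed = distance / time_in_hours = 15.32 / 1.5677 hr
Speed = 9.7725 km/h

6.1397 min/km, 9.7725 km/h


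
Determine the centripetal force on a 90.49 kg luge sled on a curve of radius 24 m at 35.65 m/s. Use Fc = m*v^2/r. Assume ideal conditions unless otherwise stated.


Fc = m * v^2 / r
v^2 = 35.65^2 = 1270.9225
Fc = 90.49 * 1270.9225 / 24
Fc = 115005.777 / 24 = 4791.9074 N

4791.9074 N


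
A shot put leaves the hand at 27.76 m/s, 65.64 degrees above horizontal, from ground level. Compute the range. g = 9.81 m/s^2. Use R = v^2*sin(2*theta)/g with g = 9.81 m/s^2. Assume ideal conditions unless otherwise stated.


R = v^2 * sin(2*theta) / g
Convert angle to radians: theta = 65.64 deg = 1.1456 rad
sin(2*theta) = sin(2.2913) = 0.7515
R = 27.76^2 * 0.7515 / 9.81
R = 770.6176 * 0.7515 / 9.81 = 59.0331 m

59.0331 m


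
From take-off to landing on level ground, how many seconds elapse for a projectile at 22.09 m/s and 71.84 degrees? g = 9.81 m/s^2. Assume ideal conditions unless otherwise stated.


T = 2*v*sin(theta)/g
sin(theta) = sin(71.84 deg) = 0.9502
T = 2*22.09*0.9502 / 9.81
T = 41.9794 / 9.81 = 4.2792 s

4.2792 s


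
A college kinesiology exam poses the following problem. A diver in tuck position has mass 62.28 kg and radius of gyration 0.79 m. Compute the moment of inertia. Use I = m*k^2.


I = m * k^2
I = 62.28 * 0.79^2
I = 62.28 * 0.6241 = 38.8689 kg*m^2

38.8689 kg*m^2


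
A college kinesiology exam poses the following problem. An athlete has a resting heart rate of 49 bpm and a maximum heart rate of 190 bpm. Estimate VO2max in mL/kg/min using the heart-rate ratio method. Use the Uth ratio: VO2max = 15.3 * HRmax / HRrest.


VO2max = 15.3 * HRmax / HRrest
VO2max = 15.3 * 190 / 49
VO2max = 2907 / 49 = 59.3265 mL/kg/min

59.3265 mL/kg/min


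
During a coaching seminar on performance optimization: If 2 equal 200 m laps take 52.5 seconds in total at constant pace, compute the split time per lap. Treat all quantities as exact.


Split time = total_time / n_laps = 52.5 / 2
Split time = 26.25 s per lap

26.25 s


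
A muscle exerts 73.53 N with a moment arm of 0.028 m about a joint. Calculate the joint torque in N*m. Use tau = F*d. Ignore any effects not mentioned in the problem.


tau = F * d
tau = 73.53 * 0.028
tau = 2.0588 N*m

2.0588 N*m


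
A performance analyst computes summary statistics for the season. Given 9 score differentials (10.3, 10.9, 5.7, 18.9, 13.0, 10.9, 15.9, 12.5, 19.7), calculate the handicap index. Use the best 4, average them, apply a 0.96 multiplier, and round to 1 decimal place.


All differentials: 10.3, 10.9, 5.7, 18.9, 13.0, 10.9, 15.9, 12.5, 19.7
Sorted: 5.7, 10.3, 10.9, 10.9, 12.5, 13.0, 15.9, 18.9, 19.7
Best 4: 5.7, 10.3, 10.9, 10.9
Average of best = 37.8 / 4 = 9.45
Raw index = 9.45 * 0.96 = 9.072
Handicap index = round(9.072, 1) = 9.1

9.1


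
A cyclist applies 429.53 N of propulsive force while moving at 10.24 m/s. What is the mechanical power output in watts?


P = F * v
P = 429.53 * 10.24
P = 4398.3872 W

4398.3872 W


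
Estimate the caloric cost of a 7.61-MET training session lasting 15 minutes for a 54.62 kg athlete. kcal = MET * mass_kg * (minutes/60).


kcal = MET * mass * time_hr
Convert time: 15 min = 0.25 hr
kcal = 7.61 * 54.62 * 0.25
kcal = 103.9146 kcal

103.9146 kcal


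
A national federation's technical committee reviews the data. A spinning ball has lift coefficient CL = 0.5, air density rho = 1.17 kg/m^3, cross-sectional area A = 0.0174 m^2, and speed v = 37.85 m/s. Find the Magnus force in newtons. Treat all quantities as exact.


FM = 0.5 * CL * rho * A * v^2
FM = 0.5 * 0.5 * 1.17 * 0.0174 * 37.85^2
v^2 = 1432.6225
FM = 0.5 * 0.5 * 1.17 * 0.0174 * 1432.6225 = 7.2913 N

7.2913 N


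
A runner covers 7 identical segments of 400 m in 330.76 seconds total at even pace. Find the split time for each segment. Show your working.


Split time = total_time / n_laps = 330.76 / 7
Split time = 47.2514 s per lap

47.2514 s


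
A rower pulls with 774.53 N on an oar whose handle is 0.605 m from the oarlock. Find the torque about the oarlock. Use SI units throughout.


tau = F * d
tau = 774.53 * 0.605
tau = 468.5906 N*m

468.5906 N*m


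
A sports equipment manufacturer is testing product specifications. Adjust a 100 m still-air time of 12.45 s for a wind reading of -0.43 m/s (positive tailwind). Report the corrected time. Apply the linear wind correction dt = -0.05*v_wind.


dt = -0.05 * v_wind = -0.05 * -0.43 = 0.0215 s
t_corrected = t_still + dt = 12.45 + (0.0215)
t_corrected = 12.4715 s

12.4715 s


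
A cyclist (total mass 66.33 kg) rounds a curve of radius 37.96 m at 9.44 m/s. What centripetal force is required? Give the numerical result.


Fc = m * v^2 / r
v^2 = 9.44^2 = 89.1136
Fc = 66.33 * 89.1136 / 37.96
Fc = 5910.9051 / 37.96 = 155.714 N

155.714 N


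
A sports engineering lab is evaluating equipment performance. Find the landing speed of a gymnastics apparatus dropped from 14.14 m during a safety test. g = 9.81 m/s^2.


v = sqrt(2 * g * h)
v = sqrt(2 * 9.81 * 14.14)
v = sqrt(277.4268) = 16.6561 m/s

16.6561 m/s


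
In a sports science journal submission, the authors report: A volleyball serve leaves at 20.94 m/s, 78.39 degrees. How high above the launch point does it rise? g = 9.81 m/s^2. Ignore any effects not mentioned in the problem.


H = (v*sin(theta))^2 / (2*g)
vy = v*sin(theta) = 20.94 * sin(78.39 deg) = 20.5116 m/s
H = vy^2 / (2*g) = 420.7245 / (2*9.81)
H = 420.7245 / 19.62 = 21.4437 m

21.4437 m


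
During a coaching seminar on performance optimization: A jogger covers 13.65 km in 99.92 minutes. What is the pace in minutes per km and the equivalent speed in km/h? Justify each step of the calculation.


Pace = time / distance = 99.92 min / 13.65 km = 7.3201 min/km
Speed = distance / time_in_hours = 13.65 / 1.6653 hr
Speed = 8.1966 km/h

7.3201 min/km, 8.1966 km/h


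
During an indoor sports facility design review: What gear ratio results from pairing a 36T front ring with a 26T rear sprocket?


GR = front_teeth / rear_teeth
GR = 36 / 26
GR = 1.3846

1.3846


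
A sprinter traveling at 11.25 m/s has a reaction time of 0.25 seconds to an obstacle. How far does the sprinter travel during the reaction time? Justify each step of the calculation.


d = v * t
d = 11.25 * 0.25
d = 2.8125 m

2.8125 m


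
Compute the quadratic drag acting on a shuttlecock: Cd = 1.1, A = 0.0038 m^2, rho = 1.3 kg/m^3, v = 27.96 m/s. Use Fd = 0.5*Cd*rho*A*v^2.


Fd = 0.5 * Cd * rho * A * v^2
Fd = 0.5 * 1.1 * 1.3 * 0.0038 * 27.96^2
v^2 = 781.7616
Fd = 0.5 * 1.1 * 1.3 * 0.0038 * 781.7616 = 2.124 N

2.124 N


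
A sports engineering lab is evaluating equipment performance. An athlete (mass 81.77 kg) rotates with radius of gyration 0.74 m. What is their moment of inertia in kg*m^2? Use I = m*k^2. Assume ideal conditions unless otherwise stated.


I = m * k^2
I = 81.77 * 0.74^2
I = 81.77 * 0.5476 = 44.7773 kg*m^2

44.7773 kg*m^2


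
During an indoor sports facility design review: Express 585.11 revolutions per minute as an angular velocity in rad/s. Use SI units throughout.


omega = RPM * 2 * pi / 60
omega = 585.11 * 2 * 3.14159 / 60
omega = 3676.3546 / 60 = 61.2726 rad/s

61.2726 rad/s


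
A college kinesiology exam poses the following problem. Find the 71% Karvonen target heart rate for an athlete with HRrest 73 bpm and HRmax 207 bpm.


Target = HRrest + pct*(HRmax - HRrest)
Heart rate reserve = HRmax - HRrest = 207 - 73 = 134 bpm
Fraction = 71% = 0.71
Target = 73 + 0.71 * 134
Target = 73 + 95.14 = 168.14 bpm

168.14 bpm


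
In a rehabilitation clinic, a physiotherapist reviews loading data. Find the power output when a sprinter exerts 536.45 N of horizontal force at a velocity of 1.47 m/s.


P = F * v
P = 536.45 * 1.47
P = 788.5815 W

788.5815 W


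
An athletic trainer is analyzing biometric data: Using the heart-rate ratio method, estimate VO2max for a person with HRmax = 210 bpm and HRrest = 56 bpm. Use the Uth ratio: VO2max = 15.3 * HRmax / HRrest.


VO2max = 15.3 * HRmax / HRrest
VO2max = 15.3 * 210 / 56
VO2max = 3213 / 56 = 57.375 mL/kg/min

57.375 mL/kg/min


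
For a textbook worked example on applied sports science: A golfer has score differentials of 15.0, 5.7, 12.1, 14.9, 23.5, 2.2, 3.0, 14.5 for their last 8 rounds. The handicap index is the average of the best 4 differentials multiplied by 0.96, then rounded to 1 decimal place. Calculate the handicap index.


All differentials: 15.0, 5.7, 12.1, 14.9, 23.5, 2.2, 3.0, 14.5
Sorted: 2.2, 3.0, 5.7, 12.1, 14.5, 14.9, 15.0, 23.5
Best 4: 2.2, 3.0, 5.7, 12.1
Average of best = 23 / 4 = 5.75
Raw index = 5.75 * 0.96 = 5.52
Handicap index = round(5.52, 1) = 5.5

5.5


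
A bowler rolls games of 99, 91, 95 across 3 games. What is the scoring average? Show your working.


Average = sum / n
Sum = 285
Average = 285 / 3 = 95

95


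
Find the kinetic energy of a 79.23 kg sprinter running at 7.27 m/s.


KE = 0.5 * m * v^2
KE = 0.5 * 79.23 * 7.27^2
KE = 0.5 * 79.23 * 52.8529 = 2093.7676 J

2093.7676 J


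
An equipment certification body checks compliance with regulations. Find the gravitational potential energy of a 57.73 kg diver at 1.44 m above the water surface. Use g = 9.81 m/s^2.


PE = m * g * h
PE = 57.73 * 9.81 * 1.44
PE = 566.3313 * 1.44 = 815.5171 J

815.5171 J


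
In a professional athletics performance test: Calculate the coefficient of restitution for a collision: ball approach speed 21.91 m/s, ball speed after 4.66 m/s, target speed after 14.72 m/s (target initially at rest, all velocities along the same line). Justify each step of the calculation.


e = (v2_after - v1_after) / (v1_before - v2_before)
Numerator = 14.72 - 4.66 = 10.06
Denominator = 21.91 - 0 = 21.91
e = 10.06 / 21.91 = 0.4592

0.4592


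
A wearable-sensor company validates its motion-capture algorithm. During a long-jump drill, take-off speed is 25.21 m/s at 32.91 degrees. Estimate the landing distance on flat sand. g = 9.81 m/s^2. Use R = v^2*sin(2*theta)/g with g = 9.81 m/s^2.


R = v^2 * sin(2*theta) / g
Convert angle to radians: theta = 32.91 deg = 0.5744 rad
sin(2*theta) = sin(1.1488) = 0.9123
R = 25.21^2 * 0.9123 / 9.81
R = 635.5441 * 0.9123 / 9.81 = 59.1013 m

59.1013 m


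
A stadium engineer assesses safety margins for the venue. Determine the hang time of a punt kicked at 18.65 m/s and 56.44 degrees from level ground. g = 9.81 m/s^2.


T = 2*v*sin(theta)/g
sin(theta) = sin(56.44 deg) = 0.8333
T = 2*18.65*0.8333 / 9.81
T = 31.0824 / 9.81 = 3.1684 s

3.1684 s


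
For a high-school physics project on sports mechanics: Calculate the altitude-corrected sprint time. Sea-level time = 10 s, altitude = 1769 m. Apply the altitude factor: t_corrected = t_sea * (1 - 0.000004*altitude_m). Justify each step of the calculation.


Correction factor = 1 - 0.000004 * 1769 = 0.992924
t_corrected = t_sea * factor = 10 * 0.992924
t_corrected = 9.9292 s

9.9292 s


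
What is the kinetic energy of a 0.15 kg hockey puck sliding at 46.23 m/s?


KE = 0.5 * m * v^2
KE = 0.5 * 0.15 * 46.23^2
KE = 0.5 * 0.15 * 2137.2129 = 160.291 J

160.291 J


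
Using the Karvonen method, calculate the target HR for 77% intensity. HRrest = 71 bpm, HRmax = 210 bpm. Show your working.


Target = HRrest + pct*(HRmax - HRrest)
Heart rate reserve = HRmax - HRrest = 210 - 71 = 139 bpm
Fraction = 77% = 0.77
Target = 71 + 0.77 * 139
Target = 71 + 107.03 = 178.03 bpm

178.03 bpm


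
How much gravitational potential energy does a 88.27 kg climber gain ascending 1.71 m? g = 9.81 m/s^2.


PE = m * g * h
PE = 88.27 * 9.81 * 1.71
PE = 865.9287 * 1.71 = 1480.7381 J

1480.7381 J


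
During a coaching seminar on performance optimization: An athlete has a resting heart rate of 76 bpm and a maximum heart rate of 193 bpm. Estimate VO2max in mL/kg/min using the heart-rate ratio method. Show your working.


VO2max = 15.3 * HRmax / HRrest
VO2max = 15.3 * 193 / 76
VO2max = 2952.9 / 76 = 38.8539 mL/kg/min

38.8539 mL/kg/min


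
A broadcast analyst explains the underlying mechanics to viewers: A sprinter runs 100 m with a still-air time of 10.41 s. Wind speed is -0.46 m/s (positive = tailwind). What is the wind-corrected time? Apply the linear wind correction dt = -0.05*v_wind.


dt = -0.05 * v_wind = -0.05 * -0.46 = 0.023 s
t_corrected = t_still + dt = 10.41 + (0.023)
t_corrected = 10.433 s

10.433 s


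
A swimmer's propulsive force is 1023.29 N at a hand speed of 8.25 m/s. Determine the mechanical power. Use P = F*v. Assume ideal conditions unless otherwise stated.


P = F * v
P = 1023.29 * 8.25
P = 8442.1425 W

8442.1425 W


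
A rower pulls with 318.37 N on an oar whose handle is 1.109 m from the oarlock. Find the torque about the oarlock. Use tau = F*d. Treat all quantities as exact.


tau = F * d
tau = 318.37 * 1.109
tau = 353.0723 N*m

353.0723 N*m


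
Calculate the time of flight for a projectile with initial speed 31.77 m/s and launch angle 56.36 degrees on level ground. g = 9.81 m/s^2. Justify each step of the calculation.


T = 2*v*sin(theta)/g
sin(theta) = sin(56.36 deg) = 0.8325
T = 2*31.77*0.8325 / 9.81
T = 52.8993 / 9.81 = 5.3924 s

5.3924 s


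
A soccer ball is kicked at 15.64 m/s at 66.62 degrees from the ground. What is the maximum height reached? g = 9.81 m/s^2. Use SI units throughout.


H = (v*sin(theta))^2 / (2*g)
vy = v*sin(theta) = 15.64 * sin(66.62 deg) = 14.3558 m/s
H = vy^2 / (2*g) = 206.0904 / (2*9.81)
H = 206.0904 / 19.62 = 10.5041 m

10.5041 m


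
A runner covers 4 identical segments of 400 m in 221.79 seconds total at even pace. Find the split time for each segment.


Split time = total_time / n_laps = 221.79 / 4
Split time = 55.4475 s per lap

55.4475 s


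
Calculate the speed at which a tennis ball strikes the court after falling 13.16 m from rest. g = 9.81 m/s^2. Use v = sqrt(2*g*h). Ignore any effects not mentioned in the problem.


v = sqrt(2 * g * h)
v = sqrt(2 * 9.81 * 13.16)
v = sqrt(258.1992) = 16.0686 m/s

16.0686 m/s


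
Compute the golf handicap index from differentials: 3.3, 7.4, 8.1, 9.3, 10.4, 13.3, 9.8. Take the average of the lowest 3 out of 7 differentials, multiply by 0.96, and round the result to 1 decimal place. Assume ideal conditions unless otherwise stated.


All differentials: 3.3, 7.4, 8.1, 9.3, 10.4, 13.3, 9.8
Sorted: 3.3, 7.4, 8.1, 9.3, 9.8, 10.4, 13.3
Best 3: 3.3, 7.4, 8.1
Average of best = 18.8 / 3 = 6.2667
Raw index = 6.2667 * 0.96 = 6.016
Handicap index = round(6.016, 1) = 6.0

6.0


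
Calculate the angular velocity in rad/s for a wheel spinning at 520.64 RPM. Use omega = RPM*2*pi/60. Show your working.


omega = RPM * 2 * pi / 60
omega = 520.64 * 2 * 3.14159 / 60
omega = 3271.2776 / 60 = 54.5213 rad/s

54.5213 rad/s


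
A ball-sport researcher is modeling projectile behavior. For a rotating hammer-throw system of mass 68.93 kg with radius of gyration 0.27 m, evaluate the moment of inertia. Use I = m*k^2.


I = m * k^2
I = 68.93 * 0.27^2
I = 68.93 * 0.0729 = 5.025 kg*m^2

5.025 kg*m^2


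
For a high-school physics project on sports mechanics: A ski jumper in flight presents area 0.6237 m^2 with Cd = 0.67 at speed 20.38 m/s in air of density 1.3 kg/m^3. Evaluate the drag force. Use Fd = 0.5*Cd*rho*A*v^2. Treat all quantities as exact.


Fd = 0.5 * Cd * rho * A * v^2
Fd = 0.5 * 0.67 * 1.3 * 0.6237 * 20.38^2
v^2 = 415.3444
Fd = 0.5 * 0.67 * 1.3 * 0.6237 * 415.3444 = 112.8164 N

112.8164 N


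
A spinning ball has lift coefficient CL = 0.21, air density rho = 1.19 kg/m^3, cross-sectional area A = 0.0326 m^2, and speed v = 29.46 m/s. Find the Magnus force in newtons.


FM = 0.5 * CL * rho * A * v^2
FM = 0.5 * 0.21 * 1.19 * 0.0326 * 29.46^2
v^2 = 867.8916
FM = 0.5 * 0.21 * 1.19 * 0.0326 * 867.8916 = 3.5352 N

3.5352 N


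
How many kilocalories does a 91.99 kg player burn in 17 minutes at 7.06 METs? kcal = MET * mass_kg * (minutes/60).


kcal = MET * mass * time_hr
Convert time: 17 min = 0.2833 hr
kcal = 7.06 * 91.99 * 0.2833
kcal = 184.0107 kcal

184.0107 kcal


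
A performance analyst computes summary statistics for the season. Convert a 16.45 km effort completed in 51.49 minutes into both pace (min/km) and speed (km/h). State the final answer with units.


Pace = time / distance = 51.49 min / 16.45 km = 3.1301 min/km
Speed = distance / time_in_hours = 16.45 / 0.8582 hr
Speed = 19.1688 km/h

3.1301 min/km, 19.1688 km/h


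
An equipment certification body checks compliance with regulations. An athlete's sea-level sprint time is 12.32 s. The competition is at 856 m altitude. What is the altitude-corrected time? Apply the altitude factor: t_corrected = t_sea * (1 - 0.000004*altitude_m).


Correction factor = 1 - 0.000004 * 856 = 0.996576
t_corrected = t_sea * factor = 12.32 * 0.996576
t_corrected = 12.2778 s

12.2778 s


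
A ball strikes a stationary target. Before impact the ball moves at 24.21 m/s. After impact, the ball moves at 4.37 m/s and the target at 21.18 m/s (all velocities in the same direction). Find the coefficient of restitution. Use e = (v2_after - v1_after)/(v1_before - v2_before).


e = (v2_after - v1_after) / (v1_before - v2_before)
Numerator = 21.18 - 4.37 = 16.81
Denominator = 24.21 - 0 = 24.21
e = 16.81 / 24.21 = 0.6943

0.6943


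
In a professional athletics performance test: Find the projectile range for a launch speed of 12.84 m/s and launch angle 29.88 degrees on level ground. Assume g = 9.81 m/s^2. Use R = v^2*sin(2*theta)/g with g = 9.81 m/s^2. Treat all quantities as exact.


R = v^2 * sin(2*theta) / g
Convert angle to radians: theta = 29.88 deg = 0.5215 rad
sin(2*theta) = sin(1.043) = 0.8639
R = 12.84^2 * 0.8639 / 9.81
R = 164.8656 * 0.8639 / 9.81 = 14.519 m

14.519 m


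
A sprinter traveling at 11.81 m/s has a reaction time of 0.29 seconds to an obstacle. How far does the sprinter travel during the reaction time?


d = v * t
d = 11.81 * 0.29
d = 3.4249 m

3.4249 m


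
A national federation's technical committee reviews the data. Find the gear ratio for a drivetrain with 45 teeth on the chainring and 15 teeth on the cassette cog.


GR = front_teeth / rear_teeth
GR = 45 / 15
GR = 3

3


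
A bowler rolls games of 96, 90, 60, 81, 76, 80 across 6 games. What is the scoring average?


Average = sum / n
Sum = 483
Average = 483 / 6 = 80.5

80.5


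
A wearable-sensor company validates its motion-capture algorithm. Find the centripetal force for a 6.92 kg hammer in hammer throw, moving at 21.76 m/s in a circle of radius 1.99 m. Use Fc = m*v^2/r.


Fc = m * v^2 / r
v^2 = 21.76^2 = 473.4976
Fc = 6.92 * 473.4976 / 1.99
Fc = 3276.6034 / 1.99 = 1646.5344 N

1646.5344 N


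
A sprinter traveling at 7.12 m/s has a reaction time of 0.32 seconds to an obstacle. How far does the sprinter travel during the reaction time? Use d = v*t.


d = v * t
d = 7.12 * 0.32
d = 2.2784 m

2.2784 m


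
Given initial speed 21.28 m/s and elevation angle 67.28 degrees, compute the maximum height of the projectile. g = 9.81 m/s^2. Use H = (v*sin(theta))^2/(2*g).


H = (v*sin(theta))^2 / (2*g)
vy = v*sin(theta) = 21.28 * sin(67.28 deg) = 19.6287 m/s
H = vy^2 / (2*g) = 385.2875 / (2*9.81)
H = 385.2875 / 19.62 = 19.6375 m

19.6375 m


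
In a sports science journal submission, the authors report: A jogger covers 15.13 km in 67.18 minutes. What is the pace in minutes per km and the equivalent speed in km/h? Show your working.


Pace = time / distance = 67.18 min / 15.13 km = 4.4402 min/km
Speed = distance / time_in_hours = 15.13 / 1.1197 hr
Speed = 13.513 km/h

4.4402 min/km, 13.513 km/h


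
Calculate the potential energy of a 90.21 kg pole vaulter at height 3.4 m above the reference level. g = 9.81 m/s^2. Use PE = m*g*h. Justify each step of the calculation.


PE = m * g * h
PE = 90.21 * 9.81 * 3.4
PE = 884.9601 * 3.4 = 3008.8643 J

3008.8643 J


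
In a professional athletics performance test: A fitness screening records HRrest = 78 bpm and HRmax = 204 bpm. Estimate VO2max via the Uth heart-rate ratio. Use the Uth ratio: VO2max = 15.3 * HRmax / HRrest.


VO2max = 15.3 * HRmax / HRrest
VO2max = 15.3 * 204 / 78
VO2max = 3121.2 / 78 = 40.0154 mL/kg/min

40.0154 mL/kg/min


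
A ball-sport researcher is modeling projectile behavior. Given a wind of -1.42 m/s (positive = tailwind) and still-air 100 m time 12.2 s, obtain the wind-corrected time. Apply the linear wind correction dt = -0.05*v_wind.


dt = -0.05 * v_wind = -0.05 * -1.42 = 0.071 s
t_corrected = t_still + dt = 12.2 + (0.071)
t_corrected = 12.271 s

12.271 s
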